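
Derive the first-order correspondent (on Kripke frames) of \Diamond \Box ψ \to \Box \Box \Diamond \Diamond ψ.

\forall x \forall y \forall z ((xRy \wedge x R^2 z) \to \exists w (yRw \wedge z R^2 w))

This is a Sahlqvist (Geach-type) schema ◇^1□^1ψ → □^2◇^2ψ.
Minimal-valuation argument: fix x; take any y with xR^1y and any z with xR^2z. Set V(ψ) to the set of worlds R-reachable from y in exactly 1 step. Then □^1ψ holds at y, so the antecedent holds at x; validity forces ◇^2ψ at z, giving a w with zR^2w and yR^1w.
First-order correspondent: \forall x \forall y \forall z ((xRy \wedge x R^2 z) \to \exists w (yRw \wedge z R^2 w)).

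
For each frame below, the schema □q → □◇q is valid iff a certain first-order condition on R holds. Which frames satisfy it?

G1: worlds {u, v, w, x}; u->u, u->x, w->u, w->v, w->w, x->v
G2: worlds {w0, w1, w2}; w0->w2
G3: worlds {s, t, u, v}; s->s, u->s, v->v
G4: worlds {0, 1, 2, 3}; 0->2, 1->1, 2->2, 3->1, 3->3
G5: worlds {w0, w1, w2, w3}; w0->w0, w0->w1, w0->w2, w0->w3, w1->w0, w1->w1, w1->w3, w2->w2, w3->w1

Frame correspondent (Sahlqvist): ∀x ∀z (xRz → ∃w (xRw ∧ zRw)) — i.e. a generalized confluence (Geach) condition.
G1: fails — uRx but no t with uRt and xRt.
G2: fails — w0Rw2 but no w with w0Rw and w2Rw.
G3: holds.
G4: holds.
G5: holds.
Valid on: G3, G4, G5.

G3, G4, G5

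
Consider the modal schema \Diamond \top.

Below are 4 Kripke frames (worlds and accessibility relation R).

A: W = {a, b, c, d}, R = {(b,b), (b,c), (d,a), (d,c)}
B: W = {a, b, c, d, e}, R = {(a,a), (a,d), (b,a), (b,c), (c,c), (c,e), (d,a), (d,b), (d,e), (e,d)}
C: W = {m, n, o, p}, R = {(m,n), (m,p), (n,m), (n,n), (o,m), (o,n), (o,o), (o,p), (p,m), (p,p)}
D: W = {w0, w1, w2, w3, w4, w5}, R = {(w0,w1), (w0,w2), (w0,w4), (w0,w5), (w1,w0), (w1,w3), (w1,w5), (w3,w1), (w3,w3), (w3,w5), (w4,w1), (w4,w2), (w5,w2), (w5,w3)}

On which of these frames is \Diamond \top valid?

B, C

The schema corresponds to seriality: \forall x \exists y Rxy.
A: fails — world a has no successor.
B: ✓.
C: ✓.
D: fails — world w2 has no successor.
Valid on: B, C.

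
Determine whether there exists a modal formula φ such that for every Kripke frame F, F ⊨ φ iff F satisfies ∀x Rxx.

Yes — defined by □r → r

Yes: it is reflexivity, defined by the T schema □r → r.
Suppose □r→r is valid. At any x set V(r)={w : Rxw}. Then □r holds at x, so r holds at x, i.e. Rxx.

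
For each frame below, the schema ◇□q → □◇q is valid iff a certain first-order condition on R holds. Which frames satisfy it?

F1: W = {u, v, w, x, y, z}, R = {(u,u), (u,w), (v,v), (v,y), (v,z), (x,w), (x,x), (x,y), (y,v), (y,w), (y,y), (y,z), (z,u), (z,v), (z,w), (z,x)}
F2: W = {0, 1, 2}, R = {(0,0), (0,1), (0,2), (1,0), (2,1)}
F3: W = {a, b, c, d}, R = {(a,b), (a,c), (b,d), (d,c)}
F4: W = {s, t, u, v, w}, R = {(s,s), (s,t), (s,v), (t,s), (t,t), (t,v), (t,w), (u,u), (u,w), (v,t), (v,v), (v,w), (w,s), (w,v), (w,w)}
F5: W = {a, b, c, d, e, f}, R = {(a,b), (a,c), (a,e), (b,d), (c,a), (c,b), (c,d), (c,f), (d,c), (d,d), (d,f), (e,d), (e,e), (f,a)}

Frame correspondent (Sahlqvist): ∀x ∀y ∀z (Rxy ∧ Rxz → ∃w (Ryw ∧ Rzw)) — i.e. convergence.
F1: fails — Ruw and Ruw but w and w have no common successor.
F2: fails — R02 and R01 but 2 and 1 have no common successor.
F3: fails — Rac and Rac but c and c have no common successor.
F4: condition met.
F5: fails — Rcd and Rcf but d and f have no common successor.

F4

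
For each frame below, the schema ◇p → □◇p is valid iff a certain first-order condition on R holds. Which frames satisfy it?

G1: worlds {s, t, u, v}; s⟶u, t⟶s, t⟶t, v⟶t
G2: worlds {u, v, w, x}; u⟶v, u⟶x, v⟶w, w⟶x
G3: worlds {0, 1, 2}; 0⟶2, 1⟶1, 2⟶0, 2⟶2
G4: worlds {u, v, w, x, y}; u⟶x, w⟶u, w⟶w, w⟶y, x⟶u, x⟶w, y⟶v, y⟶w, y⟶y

This is the axiom for the Euclidean property; its first-order frame correspondent is ∀x ∀y ∀z (Rxy ∧ Rxz → Ryz).
G1: fails — Rsu and Rsu but not Ruu.
G2: fails — Ruv and Ruv but not Rvv.
G3: fails — R20 and R20 but not R00.
G4: fails — Rux and Rux but not Rxx.
Valid on no frame.

none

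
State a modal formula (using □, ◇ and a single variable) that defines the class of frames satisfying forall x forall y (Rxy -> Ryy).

The condition is shift-reflexivity. The T□ schema □(□ψ → ψ) defines it.
Suppose □(□ψ→ψ) is valid. Take Rxy and set V(ψ)={w : Ryw}. Then at y, □ψ holds; since □(□ψ→ψ) at x, □ψ→ψ at y, so ψ at y, i.e. Ryy.

□(□ψ → ψ)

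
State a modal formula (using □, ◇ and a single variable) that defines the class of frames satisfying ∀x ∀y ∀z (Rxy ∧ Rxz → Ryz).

◇p → □◇p

This is the Euclidean property; the standard corresponding axiom is 5: ◇p → □◇p.
Suppose ◇p→□◇p is valid. Take Rxy, Rxz and set V(p)={y}. Then ◇p at x, so □◇p at x, so ◇p at z, so some w with Rzw has p; w=y, i.e. Rzy. By symmetry of the argument, Ryz.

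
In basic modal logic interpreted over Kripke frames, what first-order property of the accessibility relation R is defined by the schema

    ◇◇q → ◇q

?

transitivity

Replacing q by ¬q and contraposing gives the equivalent schema □q → □□q.
Suppose □q→□□q is valid. Take Rxy, Ryz and set V(q)={w : Rxw}. Then □q at x, so □□q at x, so □q at y, so q at z, i.e. Rxz.
Conversely, on a frame with transitivity the schema holds at every world under every valuation.
So the correspondent is transitivity.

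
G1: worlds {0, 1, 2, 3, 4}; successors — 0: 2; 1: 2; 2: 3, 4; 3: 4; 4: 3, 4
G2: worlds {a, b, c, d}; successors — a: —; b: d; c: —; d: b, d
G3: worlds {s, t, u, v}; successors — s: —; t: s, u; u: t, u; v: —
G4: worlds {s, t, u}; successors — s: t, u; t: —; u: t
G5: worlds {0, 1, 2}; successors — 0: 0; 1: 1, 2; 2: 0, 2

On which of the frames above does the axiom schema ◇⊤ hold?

G1, G5

Frame correspondent (Sahlqvist): ∀x ∃y Rxy — i.e. seriality.
G1: holds.
G2: fails — world a has no successor.
G3: fails — world s has no successor.
G4: fails — world t has no successor.
G5: holds.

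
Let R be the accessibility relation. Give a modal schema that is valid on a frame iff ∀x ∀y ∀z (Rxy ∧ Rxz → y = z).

◇r → □r

A defining formula is ◇r → □r (the CD axiom).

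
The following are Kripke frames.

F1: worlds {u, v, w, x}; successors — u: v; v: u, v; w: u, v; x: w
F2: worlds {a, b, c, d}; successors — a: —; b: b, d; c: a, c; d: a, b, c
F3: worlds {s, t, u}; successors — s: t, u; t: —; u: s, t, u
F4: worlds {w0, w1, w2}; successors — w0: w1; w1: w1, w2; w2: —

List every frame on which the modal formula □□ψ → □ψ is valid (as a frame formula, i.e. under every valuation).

This is the axiom for density; its first-order frame correspondent is ∀x ∀y (Rxy → ∃z (Rxz ∧ Rzy)).
F1: fails — Rxw but no z with Rxz and Rzw.
F2: satisfies the condition.
F3: satisfies the condition.
F4: satisfies the condition.

F2, F3, F4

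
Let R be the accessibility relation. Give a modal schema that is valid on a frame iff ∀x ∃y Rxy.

□ψ → ◇ψ

A defining formula is □ψ → ◇ψ (the D axiom).
Suppose □ψ→◇ψ is valid. At any x set V(ψ)=W. Then □ψ at x, so ◇ψ at x, so x has a successor.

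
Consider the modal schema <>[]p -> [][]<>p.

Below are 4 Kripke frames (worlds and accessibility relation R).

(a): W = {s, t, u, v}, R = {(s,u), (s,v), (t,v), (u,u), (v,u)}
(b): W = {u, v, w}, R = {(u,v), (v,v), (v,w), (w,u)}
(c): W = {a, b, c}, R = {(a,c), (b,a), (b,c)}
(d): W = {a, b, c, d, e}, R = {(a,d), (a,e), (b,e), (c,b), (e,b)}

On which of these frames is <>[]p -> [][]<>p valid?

The schema corresponds to a generalized confluence (Geach) condition: forall x forall y forall z ((xRy & x R^2 z) -> exists w (yRw & zRw)).
(a): ✓.
(b): fails — uRv, uR²w but no t with vRt and wRt.
(c): fails — bRa, bR²c but no w with aRw and cRw.
(d): fails — aRd, aR²b but no w with dRw and bRw.

(a)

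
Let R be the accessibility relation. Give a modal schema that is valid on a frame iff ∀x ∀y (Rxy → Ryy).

A defining formula is □(□p → p) (the T□ axiom).
Suppose □(□p→p) is valid. Take Rxy and set V(p)={w : Ryw}. Then at y, □p holds; since □(□p→p) at x, □p→p at y, so p at y, i.e. Ryy.

□(□p → p)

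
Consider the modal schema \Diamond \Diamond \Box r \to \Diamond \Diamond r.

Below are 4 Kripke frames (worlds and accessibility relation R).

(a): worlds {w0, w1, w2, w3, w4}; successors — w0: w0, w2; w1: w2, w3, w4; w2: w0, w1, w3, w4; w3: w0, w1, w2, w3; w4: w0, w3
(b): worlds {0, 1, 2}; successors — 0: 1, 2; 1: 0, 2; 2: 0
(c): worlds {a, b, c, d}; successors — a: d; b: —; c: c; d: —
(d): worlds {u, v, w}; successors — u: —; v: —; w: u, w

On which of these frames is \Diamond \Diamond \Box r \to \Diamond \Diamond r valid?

(a), (c)

The schema corresponds to a generalized confluence (Geach) condition: \forall x \forall y (x R^2 y \to \exists w (yRw \wedge x R^2 w)).
(a): satisfies the condition.
(b): fails — 2R²2 but no w with 2Rw and 2R²w.
(c): satisfies the condition.
(d): fails — wR²u but no t with uRt and wR²t.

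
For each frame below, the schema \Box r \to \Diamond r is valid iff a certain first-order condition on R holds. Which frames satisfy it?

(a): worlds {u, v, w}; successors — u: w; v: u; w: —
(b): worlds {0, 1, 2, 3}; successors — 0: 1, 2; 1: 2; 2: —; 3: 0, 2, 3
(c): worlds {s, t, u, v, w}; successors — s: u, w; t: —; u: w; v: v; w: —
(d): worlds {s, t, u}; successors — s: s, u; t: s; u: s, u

(d)

The schema corresponds to seriality: \forall x \exists y Rxy.
(a): fails — world w has no successor.
(b): fails — world 2 has no successor.
(c): fails — world t has no successor.
(d): condition met.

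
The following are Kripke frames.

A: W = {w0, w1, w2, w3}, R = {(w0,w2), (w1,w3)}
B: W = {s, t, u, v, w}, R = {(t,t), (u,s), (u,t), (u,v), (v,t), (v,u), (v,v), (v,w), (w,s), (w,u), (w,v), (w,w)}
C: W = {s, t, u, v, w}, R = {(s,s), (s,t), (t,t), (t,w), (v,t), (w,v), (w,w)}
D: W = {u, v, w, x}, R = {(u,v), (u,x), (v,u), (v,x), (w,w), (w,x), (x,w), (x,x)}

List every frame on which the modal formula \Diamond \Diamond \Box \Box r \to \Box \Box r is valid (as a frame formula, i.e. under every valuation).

A

This is the axiom for a generalized confluence (Geach) condition; its first-order frame correspondent is \forall x \forall y \forall z ((x R^2 y \wedge x R^2 z) \to \exists w (y R^2 w \wedge z = w)).
A: satisfies the condition.
B: fails — uR²t, uR²u but no w* with tR²w* and u=w*.
C: fails — sR²t, sR²s but no w* with tR²w* and s=w*.
D: fails — uR²w, uR²u but no t with wR²t and u=t.
Valid on: A.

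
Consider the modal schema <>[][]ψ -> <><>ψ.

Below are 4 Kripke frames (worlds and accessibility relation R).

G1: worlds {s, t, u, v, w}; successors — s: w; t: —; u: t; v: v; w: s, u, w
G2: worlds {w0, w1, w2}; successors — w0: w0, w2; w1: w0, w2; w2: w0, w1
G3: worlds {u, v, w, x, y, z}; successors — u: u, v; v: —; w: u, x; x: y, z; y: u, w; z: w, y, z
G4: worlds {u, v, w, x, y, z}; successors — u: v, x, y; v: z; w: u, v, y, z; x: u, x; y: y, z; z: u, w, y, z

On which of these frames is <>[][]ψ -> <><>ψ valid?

G2, G4

Frame correspondent (Sahlqvist): forall x forall y (xRy -> exists w (y R^2 w & x R^2 w)) — i.e. a generalized confluence (Geach) condition.
G1: fails — uRt but no w* with tR²w* and uR²w*.
G2: ✓.
G3: fails — uRv but no t with vR²t and uR²t.
G4: ✓.
Valid on: G2, G4.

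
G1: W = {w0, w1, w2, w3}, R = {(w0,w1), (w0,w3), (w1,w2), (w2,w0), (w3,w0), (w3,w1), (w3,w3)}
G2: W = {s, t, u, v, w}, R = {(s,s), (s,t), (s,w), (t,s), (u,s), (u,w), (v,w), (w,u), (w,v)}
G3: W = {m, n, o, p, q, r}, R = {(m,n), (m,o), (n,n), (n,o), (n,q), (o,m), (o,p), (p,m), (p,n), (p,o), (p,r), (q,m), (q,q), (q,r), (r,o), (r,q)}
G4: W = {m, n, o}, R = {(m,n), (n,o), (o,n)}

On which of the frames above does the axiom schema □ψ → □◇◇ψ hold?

Frame correspondent (Sahlqvist): ∀x ∀z (xRz → ∃w (xRw ∧ zR²w)) — i.e. a generalized confluence (Geach) condition.
G1: fails — w0Rw1 but no w with w0Rw and w1R²w.
G2: condition met.
G3: condition met.
G4: condition met.

G2, G3, G4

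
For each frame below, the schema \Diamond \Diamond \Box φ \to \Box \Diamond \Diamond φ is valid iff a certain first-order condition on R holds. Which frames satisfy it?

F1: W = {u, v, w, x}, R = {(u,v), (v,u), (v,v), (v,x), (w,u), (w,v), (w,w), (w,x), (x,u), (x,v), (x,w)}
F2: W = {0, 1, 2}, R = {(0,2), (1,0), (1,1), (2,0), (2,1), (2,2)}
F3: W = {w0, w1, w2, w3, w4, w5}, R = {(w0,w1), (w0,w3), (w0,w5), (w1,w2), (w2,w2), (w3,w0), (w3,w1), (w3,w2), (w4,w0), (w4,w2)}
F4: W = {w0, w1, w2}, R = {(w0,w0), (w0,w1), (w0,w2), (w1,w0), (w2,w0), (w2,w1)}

F1, F2, F4

This is the axiom for a generalized confluence (Geach) condition; its first-order frame correspondent is \forall x \forall y \forall z ((x R^2 y \wedge xRz) \to \exists w (yRw \wedge z R^2 w)).
F1: ✓.
F2: ✓.
F3: fails — w0R²w0, w0Rw1 but no w with w0Rw and w1R²w.
F4: ✓.
Valid on: F1, F2, F4.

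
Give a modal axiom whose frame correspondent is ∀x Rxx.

□q → q

The condition is reflexivity. The T schema □q → q defines it.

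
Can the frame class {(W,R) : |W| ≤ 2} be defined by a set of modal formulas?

Not modally definable

Any modally definable frame class is closed under disjoint unions.
Any modal formula valid on each of 3 disjoint one-world frames is valid on their disjoint union (validity is preserved under disjoint unions). Each one-world frame has |W|=1≤2, but the union has |W|=3.
Hence having at most 2 worlds is not modally definable.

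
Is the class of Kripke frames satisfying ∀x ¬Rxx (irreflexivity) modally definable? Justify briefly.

No

Modal frame validity is preserved under surjective bounded morphisms.
The 5-cycle (worlds a,b,c,d,e with a→b→c→d→e→a) is irreflexive, and the map sending every world to a single reflexive point • is a surjective bounded morphism (forth: every edge maps to (•,•); back: every world has a successor). So any modal formula valid on the 5-cycle is also valid on the reflexive point, which is not irreflexive.
Hence irreflexivity is not modally definable.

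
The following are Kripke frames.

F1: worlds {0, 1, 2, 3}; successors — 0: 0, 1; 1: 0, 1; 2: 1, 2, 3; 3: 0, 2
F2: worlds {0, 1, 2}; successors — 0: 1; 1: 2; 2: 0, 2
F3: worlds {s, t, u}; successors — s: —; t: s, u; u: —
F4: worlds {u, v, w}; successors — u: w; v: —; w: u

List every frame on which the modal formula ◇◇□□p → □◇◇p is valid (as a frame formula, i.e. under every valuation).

Frame correspondent (Sahlqvist): ∀x ∀y ∀z ((xR²y ∧ xRz) → ∃w (yR²w ∧ zR²w)) — i.e. a generalized confluence (Geach) condition.
F1: satisfies the condition.
F2: satisfies the condition.
F3: satisfies the condition.
F4: fails — uR²u, uRw but no t with uR²t and wR²t.

F1, F2, F3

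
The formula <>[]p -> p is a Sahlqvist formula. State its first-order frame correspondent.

symmetry

Equivalently (dual form): p → □◇p.
Suppose p→□◇p is valid. Take Rxy and set V(p)={x}. Then p at x, so □◇p at x, so ◇p at y, so some z with Ryz has p; z=x, i.e. Ryx.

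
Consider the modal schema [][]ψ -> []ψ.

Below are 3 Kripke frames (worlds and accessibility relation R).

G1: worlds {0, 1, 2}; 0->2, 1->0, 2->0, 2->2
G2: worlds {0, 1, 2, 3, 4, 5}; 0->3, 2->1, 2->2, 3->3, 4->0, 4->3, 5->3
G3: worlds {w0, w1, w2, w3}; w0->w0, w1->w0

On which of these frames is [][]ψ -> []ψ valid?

This is the axiom for density; its first-order frame correspondent is forall x forall y (Rxy -> exists z (Rxz & Rzy)).
G1: fails — R10 but no z with R1z and Rz0.
G2: fails — R40 but no z with R4z and Rz0.
G3: holds.
Valid on: G3.

G3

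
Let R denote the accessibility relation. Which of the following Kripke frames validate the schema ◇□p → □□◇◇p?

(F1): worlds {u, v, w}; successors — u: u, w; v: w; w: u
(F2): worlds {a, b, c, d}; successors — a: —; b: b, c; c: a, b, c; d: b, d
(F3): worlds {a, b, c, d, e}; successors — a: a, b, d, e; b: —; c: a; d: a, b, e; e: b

(F1)

This is the axiom for a generalized confluence (Geach) condition; its first-order frame correspondent is ∀x ∀y ∀z ((xRy ∧ xR²z) → ∃w (yRw ∧ zR²w)).
(F1): holds.
(F2): fails — bRb, bR²a but no w with bRw and aR²w.
(F3): fails — aRa, aR²b but no w with aRw and bR²w.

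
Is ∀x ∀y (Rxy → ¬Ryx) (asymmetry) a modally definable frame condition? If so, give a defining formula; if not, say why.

Not definable by any modal formula

Modal frame validity is preserved under surjective bounded morphisms.
The 3-cycle (worlds s,t,u with s→t→u→s) is asymmetric. Mapping every world to a single reflexive point • is a surjective bounded morphism, and the reflexive point is not asymmetric (R•• but asymmetry requires ¬R••).
So no modal formula (or set of formulas) defines exactly the asymmetric frames.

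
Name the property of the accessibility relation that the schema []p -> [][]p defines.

Suppose □p→□□p is valid. Take Rxy, Ryz and set V(p)={w : Rxw}. Then □p at x, so □□p at x, so □p at y, so p at z, i.e. Rxz.
The converse is a direct semantic check.
So the correspondent is transitivity.

transitivity: forall x forall y forall z (Rxy & Ryz -> Rxz)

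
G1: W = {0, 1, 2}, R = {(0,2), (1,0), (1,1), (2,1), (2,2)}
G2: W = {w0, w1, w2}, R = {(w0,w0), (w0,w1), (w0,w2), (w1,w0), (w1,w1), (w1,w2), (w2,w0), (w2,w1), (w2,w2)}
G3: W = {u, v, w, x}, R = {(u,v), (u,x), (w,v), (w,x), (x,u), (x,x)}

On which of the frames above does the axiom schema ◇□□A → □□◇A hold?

G1, G2

The schema corresponds to a generalized confluence (Geach) condition: ∀x ∀y ∀z ((xRy ∧ xR²z) → ∃w (yR²w ∧ zRw)).
G1: condition met.
G2: condition met.
G3: fails — uRv, uR²u but no t with vR²t and uRt.
Valid on: G1, G2.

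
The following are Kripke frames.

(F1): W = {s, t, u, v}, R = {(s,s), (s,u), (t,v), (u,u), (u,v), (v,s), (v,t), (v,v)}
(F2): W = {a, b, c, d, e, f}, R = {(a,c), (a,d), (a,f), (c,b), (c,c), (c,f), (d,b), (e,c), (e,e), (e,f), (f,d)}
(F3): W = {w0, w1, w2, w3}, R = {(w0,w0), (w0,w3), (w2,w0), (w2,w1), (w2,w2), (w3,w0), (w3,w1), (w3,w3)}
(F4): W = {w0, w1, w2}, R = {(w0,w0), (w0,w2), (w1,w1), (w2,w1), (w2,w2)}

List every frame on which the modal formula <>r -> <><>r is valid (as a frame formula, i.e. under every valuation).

(F1), (F3), (F4)

Frame correspondent (Sahlqvist): forall x forall y (xRy -> exists w (y = w & x R^2 w)) — i.e. a generalized confluence (Geach) condition.
(F1): holds.
(F2): fails — dRb but no w with b=w and dR²w.
(F3): holds.
(F4): holds.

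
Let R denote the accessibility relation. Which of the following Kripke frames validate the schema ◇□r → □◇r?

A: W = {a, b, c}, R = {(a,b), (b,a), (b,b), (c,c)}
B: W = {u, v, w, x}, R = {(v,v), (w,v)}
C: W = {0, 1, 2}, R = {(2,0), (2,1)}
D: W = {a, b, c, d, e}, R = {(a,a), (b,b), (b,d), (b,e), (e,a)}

The schema corresponds to convergence: ∀x ∀y ∀z (Rxy ∧ Rxz → ∃w (Ryw ∧ Rzw)).
A: ✓.
B: ✓.
C: fails — R20 and R20 but 0 and 0 have no common successor.
D: fails — Rbb and Rbe but b and e have no common successor.

A, B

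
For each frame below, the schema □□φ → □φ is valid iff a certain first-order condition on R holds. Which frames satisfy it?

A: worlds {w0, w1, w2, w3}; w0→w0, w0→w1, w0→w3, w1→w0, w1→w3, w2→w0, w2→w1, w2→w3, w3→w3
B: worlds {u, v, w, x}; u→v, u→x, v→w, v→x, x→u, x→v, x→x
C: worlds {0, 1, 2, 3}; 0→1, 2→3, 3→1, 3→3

A

Frame correspondent (Sahlqvist): ∀x ∀y (Rxy → ∃z (Rxz ∧ Rzy)) — i.e. density.
A: holds.
B: fails — Rvw but no z with Rvz and Rzw.
C: fails — R01 but no z with R0z and Rz1.
Valid on: A.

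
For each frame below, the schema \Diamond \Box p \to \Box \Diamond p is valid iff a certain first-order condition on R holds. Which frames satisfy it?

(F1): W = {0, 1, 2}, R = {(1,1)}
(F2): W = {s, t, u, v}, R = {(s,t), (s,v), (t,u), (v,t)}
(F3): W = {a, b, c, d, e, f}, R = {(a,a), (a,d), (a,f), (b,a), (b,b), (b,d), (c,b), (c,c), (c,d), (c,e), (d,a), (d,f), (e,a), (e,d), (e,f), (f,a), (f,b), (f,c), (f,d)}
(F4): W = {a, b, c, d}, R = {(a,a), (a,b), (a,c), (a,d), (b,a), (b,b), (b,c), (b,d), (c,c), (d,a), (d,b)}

Frame correspondent (Sahlqvist): \forall x \forall y \forall z (Rxy \wedge Rxz \to \exists w (Ryw \wedge Rzw)) — i.e. convergence.
(F1): condition met.
(F2): fails — Rsv and Rst but v and t have no common successor.
(F3): fails — Rcc and Rcd but c and d have no common successor.
(F4): fails — Rac and Rad but c and d have no common successor.
Valid on: (F1).

(F1)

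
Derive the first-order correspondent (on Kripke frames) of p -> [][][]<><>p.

forall x forall z (x R^3 z -> exists w (x = w & z R^2 w))

This is a Sahlqvist (Geach-type) schema ◇^0□^0p → □^3◇^2p.
First-order correspondent: forall x forall z (x R^3 z -> exists w (x = w & z R^2 w)).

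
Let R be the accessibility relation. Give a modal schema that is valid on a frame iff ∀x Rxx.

This is reflexivity; the standard corresponding axiom is T: □r → r.
Suppose □r→r is valid. At any x set V(r)={w : Rxw}. Then □r holds at x, so r holds at x, i.e. Rxx.

□r → r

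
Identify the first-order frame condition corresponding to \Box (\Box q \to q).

This schema is the T□ axiom.
It corresponds to shift-reflexivity: \forall x \forall y (Rxy \to Ryy).

Shift-reflexivity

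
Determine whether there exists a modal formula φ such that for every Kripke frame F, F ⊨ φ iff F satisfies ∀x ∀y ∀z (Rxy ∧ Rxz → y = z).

Definable; ◇p → □p defines it

This is a Sahlqvist condition; the CD axiom ◇p → □p defines it.
Suppose ◇p→□p is valid. Take Rxy, Rxz and set V(p)={y}. Then ◇p at x, so □p at x, so p at z, i.e. z=y.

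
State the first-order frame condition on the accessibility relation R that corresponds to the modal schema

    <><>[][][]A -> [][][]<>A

forall x forall y forall z ((x R^2 y & x R^3 z) -> exists w (y R^3 w & zRw))

This is a Sahlqvist (Geach-type) schema ◇^2□^3A → □^3◇^1A.
Minimal-valuation argument: fix x; take any y with xR^2y and any z with xR^3z. Set V(A) to the set of worlds R-reachable from y in exactly 3 steps. Then □^3A holds at y, so the antecedent holds at x; validity forces ◇^1A at z, giving a w with zR^1w and yR^3w.
First-order correspondent: forall x forall y forall z ((x R^2 y & x R^3 z) -> exists w (y R^3 w & zRw)).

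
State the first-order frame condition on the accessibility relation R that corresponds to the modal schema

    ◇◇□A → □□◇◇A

This is a Sahlqvist (Geach-type) schema ◇^2□^1A → □^2◇^2A.
Minimal-valuation argument: fix x; take any y with xR^2y and any z with xR^2z. Set V(A) to the set of worlds R-reachable from y in exactly 1 step. Then □^1A holds at y, so the antecedent holds at x; validity forces ◇^2A at z, giving a w with zR^2w and yR^1w.
First-order correspondent: ∀x ∀y ∀z ((xR²y ∧ xR²z) → ∃w (yRw ∧ zR²w)).

∀x ∀y ∀z ((xR²y ∧ xR²z) → ∃w (yRw ∧ zR²w))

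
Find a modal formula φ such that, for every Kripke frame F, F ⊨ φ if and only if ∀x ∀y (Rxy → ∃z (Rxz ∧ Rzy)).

□□q → □q

A defining formula is □□q → □q (the C4 axiom).
Suppose □□q→□q is valid. Take Rxy and set V(q)={w : xR²w}. Then □□q at x, so □q at x, so q at y, i.e. ∃z(Rxz∧Rzy).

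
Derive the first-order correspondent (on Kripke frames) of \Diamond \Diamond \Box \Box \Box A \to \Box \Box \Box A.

\forall x \forall y \forall z ((x R^2 y \wedge x R^3 z) \to \exists w (y R^3 w \wedge z = w))

This is a Sahlqvist (Geach-type) schema ◇^2□^3A → □^3◇^0A.
Minimal-valuation argument: fix x; take any y with xR^2y and any z with xR^3z. Set V(A) to the set of worlds R-reachable from y in exactly 3 steps. Then □^3A holds at y, so the antecedent holds at x; validity forces ◇^0A at z, giving a w with zR^0w and yR^3w.
First-order correspondent: \forall x \forall y \forall z ((x R^2 y \wedge x R^3 z) \to \exists w (y R^3 w \wedge z = w)).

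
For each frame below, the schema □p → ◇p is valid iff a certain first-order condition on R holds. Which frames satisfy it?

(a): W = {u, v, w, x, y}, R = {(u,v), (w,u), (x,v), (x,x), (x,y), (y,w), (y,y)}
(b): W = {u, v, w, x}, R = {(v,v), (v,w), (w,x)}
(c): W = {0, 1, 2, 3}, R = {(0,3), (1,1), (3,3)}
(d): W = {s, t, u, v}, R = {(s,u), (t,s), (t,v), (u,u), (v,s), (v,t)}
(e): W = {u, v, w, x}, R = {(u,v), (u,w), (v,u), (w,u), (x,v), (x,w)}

This is the axiom for seriality; its first-order frame correspondent is ∀x ∃y Rxy.
(a): fails — world v has no successor.
(b): fails — world u has no successor.
(c): fails — world 2 has no successor.
(d): condition met.
(e): condition met.
Valid on: (d), (e).

(d), (e)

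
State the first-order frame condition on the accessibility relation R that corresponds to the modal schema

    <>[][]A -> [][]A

This is a Sahlqvist (Geach-type) schema ◇^1□^2A → □^2◇^0A.
Minimal-valuation argument: fix x; take any y with xR^1y and any z with xR^2z. Set V(A) to the set of worlds R-reachable from y in exactly 2 steps. Then □^2A holds at y, so the antecedent holds at x; validity forces ◇^0A at z, giving a w with zR^0w and yR^2w.
First-order correspondent: forall x forall y forall z ((xRy & x R^2 z) -> exists w (y R^2 w & z = w)).

forall x forall y forall z ((xRy & x R^2 z) -> exists w (y R^2 w & z = w))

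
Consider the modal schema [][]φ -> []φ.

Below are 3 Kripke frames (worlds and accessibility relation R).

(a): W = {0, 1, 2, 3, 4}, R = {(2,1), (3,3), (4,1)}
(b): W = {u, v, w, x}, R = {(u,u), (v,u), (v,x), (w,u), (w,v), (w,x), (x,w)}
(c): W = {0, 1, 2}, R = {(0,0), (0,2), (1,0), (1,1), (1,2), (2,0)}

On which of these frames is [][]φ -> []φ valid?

(c)

Frame correspondent (Sahlqvist): forall x forall y (Rxy -> exists z (Rxz & Rzy)) — i.e. density.
(a): fails — R41 but no z with R4z and Rz1.
(b): fails — Rxw but no z with Rxz and Rzw.
(c): satisfies the condition.
Valid on: (c).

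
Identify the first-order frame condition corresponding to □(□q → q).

Suppose □(□q→q) is valid. Take Rxy and set V(q)={w : Ryw}. Then at y, □q holds; since □(□q→q) at x, □q→q at y, so q at y, i.e. Ryy.
The converse is a direct semantic check.
Frame condition: ∀x ∀y (Rxy → Ryy).

shift-reflexivity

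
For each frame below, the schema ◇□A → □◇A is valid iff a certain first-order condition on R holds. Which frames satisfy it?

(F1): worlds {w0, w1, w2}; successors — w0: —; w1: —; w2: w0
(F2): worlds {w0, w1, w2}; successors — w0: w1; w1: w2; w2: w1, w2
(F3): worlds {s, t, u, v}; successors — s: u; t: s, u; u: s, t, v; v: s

The schema corresponds to convergence: ∀x ∀y ∀z (Rxy ∧ Rxz → ∃w (Ryw ∧ Rzw)).
(F1): fails — Rw2w0 and Rw2w0 but w0 and w0 have no common successor.
(F2): ✓.
(F3): fails — Rts and Rtu but s and u have no common successor.

(F2)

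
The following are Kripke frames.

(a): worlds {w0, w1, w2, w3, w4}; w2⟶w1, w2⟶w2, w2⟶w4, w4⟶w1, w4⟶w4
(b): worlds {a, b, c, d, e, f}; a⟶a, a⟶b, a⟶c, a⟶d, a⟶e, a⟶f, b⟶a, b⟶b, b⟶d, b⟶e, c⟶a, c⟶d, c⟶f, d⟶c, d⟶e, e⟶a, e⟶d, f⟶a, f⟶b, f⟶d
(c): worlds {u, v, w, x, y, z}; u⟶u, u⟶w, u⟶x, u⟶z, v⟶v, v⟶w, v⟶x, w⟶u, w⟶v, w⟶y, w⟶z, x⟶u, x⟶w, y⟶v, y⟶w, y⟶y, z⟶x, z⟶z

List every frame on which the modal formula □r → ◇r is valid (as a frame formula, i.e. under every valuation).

Frame correspondent (Sahlqvist): ∀x ∃y Rxy — i.e. seriality.
(a): fails — world w0 has no successor.
(b): satisfies the condition.
(c): satisfies the condition.

(b), (c)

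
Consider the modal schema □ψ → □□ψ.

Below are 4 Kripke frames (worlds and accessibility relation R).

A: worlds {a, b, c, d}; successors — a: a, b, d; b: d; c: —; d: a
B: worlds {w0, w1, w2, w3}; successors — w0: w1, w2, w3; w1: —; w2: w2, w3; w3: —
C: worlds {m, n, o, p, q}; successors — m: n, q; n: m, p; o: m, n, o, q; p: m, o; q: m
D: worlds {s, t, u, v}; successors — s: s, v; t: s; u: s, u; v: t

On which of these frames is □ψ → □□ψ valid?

B

The schema corresponds to transitivity: ∀x ∀y ∀z (Rxy ∧ Ryz → Rxz).
A: fails — Rda and Rab but not Rdb.
B: holds.
C: fails — Ron and Rnp but not Rop.
D: fails — Rus and Rsv but not Ruv.
Valid on: B.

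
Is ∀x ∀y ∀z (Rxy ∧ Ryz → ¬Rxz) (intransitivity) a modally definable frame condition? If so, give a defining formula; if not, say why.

Not modally definable

Any modally definable frame class is closed under surjective bounded morphisms.
The 3-cycle (worlds w0,w1,w2 with w0→w1→w2→w0) is intransitive. Mapping every world to a single reflexive point • is a surjective bounded morphism; the reflexive point is not intransitive (R••∧R•• but R••).
So no modal formula (or set of formulas) defines exactly the intransitive frames.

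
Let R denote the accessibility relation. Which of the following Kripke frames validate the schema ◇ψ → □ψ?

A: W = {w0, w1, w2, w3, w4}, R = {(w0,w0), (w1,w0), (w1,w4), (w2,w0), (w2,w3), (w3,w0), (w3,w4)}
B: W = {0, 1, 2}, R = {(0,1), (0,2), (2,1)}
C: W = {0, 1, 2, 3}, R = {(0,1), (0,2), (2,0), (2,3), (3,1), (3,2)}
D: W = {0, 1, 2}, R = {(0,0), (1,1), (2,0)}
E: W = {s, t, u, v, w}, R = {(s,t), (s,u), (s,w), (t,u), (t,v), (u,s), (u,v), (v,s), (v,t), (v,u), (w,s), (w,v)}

D

The schema corresponds to partial functionality: ∀x ∀y ∀z (Rxy ∧ Rxz → y = z).
A: fails — w1 sees both w0 and w4.
B: fails — 0 sees both 1 and 2.
C: fails — 0 sees both 1 and 2.
D: satisfies the condition.
E: fails — s sees both t and u.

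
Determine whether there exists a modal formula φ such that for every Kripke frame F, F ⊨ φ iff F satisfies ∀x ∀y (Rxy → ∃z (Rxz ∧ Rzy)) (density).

Yes, by □□q → □q

Yes: it is density, defined by the C4 schema □□q → □q.
Suppose □□q→□q is valid. Take Rxy and set V(q)={w : xR²w}. Then □□q at x, so □q at x, so q at y, i.e. ∃z(Rxz∧Rzy).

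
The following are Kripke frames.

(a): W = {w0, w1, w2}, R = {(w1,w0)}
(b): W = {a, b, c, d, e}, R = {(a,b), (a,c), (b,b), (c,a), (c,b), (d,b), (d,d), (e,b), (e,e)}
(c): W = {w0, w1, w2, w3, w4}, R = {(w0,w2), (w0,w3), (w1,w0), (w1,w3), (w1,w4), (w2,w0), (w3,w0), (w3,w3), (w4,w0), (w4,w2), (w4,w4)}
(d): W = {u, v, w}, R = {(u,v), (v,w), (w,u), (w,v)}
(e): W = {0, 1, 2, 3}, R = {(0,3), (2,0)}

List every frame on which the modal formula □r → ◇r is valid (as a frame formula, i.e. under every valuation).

The schema corresponds to seriality: ∀x ∃y Rxy.
(a): fails — world w0 has no successor.
(b): satisfies the condition.
(c): satisfies the condition.
(d): satisfies the condition.
(e): fails — world 1 has no successor.

(b), (c), (d)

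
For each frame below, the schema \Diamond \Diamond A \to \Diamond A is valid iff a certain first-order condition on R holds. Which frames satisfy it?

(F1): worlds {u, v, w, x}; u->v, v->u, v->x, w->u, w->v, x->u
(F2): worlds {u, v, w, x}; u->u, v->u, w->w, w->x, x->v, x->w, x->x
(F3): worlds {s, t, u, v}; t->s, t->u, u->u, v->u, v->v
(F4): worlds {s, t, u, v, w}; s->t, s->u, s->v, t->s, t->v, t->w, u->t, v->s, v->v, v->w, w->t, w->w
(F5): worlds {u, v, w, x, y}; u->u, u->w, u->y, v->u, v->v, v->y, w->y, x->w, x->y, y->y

(F3)

Frame correspondent (Sahlqvist): \forall x \forall y \forall z (Rxy \wedge Ryz \to Rxz) — i.e. transitivity.
(F1): fails — Ruv and Rvu but not Ruu.
(F2): fails — Rwx and Rxv but not Rwv.
(F3): condition met.
(F4): fails — Rwt and Rtv but not Rwv.
(F5): fails — Rvu and Ruw but not Rvw.
Valid on: (F3).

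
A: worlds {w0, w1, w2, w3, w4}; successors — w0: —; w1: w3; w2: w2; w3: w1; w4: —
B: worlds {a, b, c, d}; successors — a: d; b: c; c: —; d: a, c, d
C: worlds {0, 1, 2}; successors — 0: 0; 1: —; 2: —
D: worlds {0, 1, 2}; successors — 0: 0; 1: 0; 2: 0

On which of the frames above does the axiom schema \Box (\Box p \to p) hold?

C, D

This is the axiom for shift-reflexivity; its first-order frame correspondent is \forall x \forall y (Rxy \to Ryy).
A: fails — Rw3w1 but not Rw1w1.
B: fails — Rbc but not Rcc.
C: satisfies the condition.
D: satisfies the condition.
Valid on: C, D.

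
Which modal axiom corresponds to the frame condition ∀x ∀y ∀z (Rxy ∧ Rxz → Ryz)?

A defining formula is ◇p → □◇p (the 5 axiom).
Suppose ◇p→□◇p is valid. Take Rxy, Rxz and set V(p)={y}. Then ◇p at x, so □◇p at x, so ◇p at z, so some w with Rzw has p; w=y, i.e. Rzy. By symmetry of the argument, Ryz.

◇p → □◇p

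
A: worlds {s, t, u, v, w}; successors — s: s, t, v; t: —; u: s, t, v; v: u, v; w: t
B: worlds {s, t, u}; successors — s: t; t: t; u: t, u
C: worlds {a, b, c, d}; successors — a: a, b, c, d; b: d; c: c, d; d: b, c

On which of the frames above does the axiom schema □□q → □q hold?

The schema corresponds to density: ∀x ∀y (Rxy → ∃z (Rxz ∧ Rzy)).
A: fails — Rwt but no z with Rwz and Rzt.
B: condition met.
C: fails — Rdb but no z with Rdz and Rzb.
Valid on: B.

B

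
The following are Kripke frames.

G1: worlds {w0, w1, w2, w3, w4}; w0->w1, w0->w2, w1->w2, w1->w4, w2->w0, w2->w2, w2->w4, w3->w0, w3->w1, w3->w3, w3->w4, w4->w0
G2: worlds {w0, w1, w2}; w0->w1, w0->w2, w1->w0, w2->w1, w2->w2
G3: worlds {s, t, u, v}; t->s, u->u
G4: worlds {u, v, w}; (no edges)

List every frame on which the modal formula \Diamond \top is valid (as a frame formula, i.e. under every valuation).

G1, G2

Frame correspondent (Sahlqvist): \forall x \exists y Rxy — i.e. seriality.
G1: holds.
G2: holds.
G3: fails — world s has no successor.
G4: fails — world u has no successor.
Valid on: G1, G2.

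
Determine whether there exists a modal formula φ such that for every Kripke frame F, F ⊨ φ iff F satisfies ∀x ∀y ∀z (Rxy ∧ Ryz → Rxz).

This is a Sahlqvist condition; the 4 axiom □p → □□p defines it.
Suppose □p→□□p is valid. Take Rxy, Ryz and set V(p)={w : Rxw}. Then □p at x, so □□p at x, so □p at y, so p at z, i.e. Rxz.

Definable; □p → □□p defines it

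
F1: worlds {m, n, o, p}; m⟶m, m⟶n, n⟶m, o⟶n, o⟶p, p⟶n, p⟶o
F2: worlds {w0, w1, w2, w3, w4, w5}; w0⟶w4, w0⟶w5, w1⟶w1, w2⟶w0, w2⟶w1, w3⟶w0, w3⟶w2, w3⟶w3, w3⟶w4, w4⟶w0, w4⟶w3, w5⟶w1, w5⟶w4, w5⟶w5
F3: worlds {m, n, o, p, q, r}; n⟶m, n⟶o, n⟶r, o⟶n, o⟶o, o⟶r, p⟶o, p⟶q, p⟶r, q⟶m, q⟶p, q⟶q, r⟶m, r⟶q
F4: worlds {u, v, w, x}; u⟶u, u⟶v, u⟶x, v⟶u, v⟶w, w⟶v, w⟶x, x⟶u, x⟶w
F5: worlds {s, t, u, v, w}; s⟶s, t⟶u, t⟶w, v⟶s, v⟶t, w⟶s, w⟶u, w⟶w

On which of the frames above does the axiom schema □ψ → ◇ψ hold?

The schema corresponds to seriality: ∀x ∃y Rxy.
F1: ✓.
F2: ✓.
F3: fails — world m has no successor.
F4: ✓.
F5: fails — world u has no successor.
Valid on: F1, F2, F4.

F1, F2, F4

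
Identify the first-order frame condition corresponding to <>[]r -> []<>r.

Suppose ◇□r→□◇r is valid. Take Rxy, Rxz and set V(r)={w : Ryw}. Then □r at y so ◇□r at x, so □◇r at x, so ◇r at z, giving w with Rzw and Ryw.

convergence: forall x forall y forall z (Rxy & Rxz -> exists w (Ryw & Rzw))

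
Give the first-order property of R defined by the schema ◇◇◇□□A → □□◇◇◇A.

∀x ∀y ∀z ((xR³y ∧ xR²z) → ∃w (yR²w ∧ zR³w))

This is a Sahlqvist (Geach-type) schema ◇^3□^2A → □^2◇^3A.
First-order correspondent: ∀x ∀y ∀z ((xR³y ∧ xR²z) → ∃w (yR²w ∧ zR³w)).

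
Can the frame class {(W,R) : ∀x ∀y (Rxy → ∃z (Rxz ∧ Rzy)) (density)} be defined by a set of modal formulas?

Yes, by □□p → □p

Yes: it is density, defined by the C4 schema □□p → □p.
Suppose □□p→□p is valid. Take Rxy and set V(p)={w : xR²w}. Then □□p at x, so □p at x, so p at y, i.e. ∃z(Rxz∧Rzy).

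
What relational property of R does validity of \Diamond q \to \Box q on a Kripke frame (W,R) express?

Suppose ◇q→□q is valid. Take Rxy, Rxz and set V(q)={y}. Then ◇q at x, so □q at x, so q at z, i.e. z=y.

partial functionality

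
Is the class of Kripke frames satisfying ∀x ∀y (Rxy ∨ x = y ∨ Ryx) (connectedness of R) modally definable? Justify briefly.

Not modally definable

If a class were modally definable it would be closed under disjoint unions (Goldblatt–Thomason).
Take 4 disjoint single-world reflexive frames: each is trivially connected, but their disjoint union has 4 worlds with no edge between distinct components, so it is not connected.
Hence connectedness of R is not modally definable.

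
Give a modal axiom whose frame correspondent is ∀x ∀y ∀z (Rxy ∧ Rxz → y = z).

This is partial functionality; the standard corresponding axiom is CD: ◇ψ → □ψ.
Suppose ◇ψ→□ψ is valid. Take Rxy, Rxz and set V(ψ)={y}. Then ◇ψ at x, so □ψ at x, so ψ at z, i.e. z=y.

◇ψ → □ψ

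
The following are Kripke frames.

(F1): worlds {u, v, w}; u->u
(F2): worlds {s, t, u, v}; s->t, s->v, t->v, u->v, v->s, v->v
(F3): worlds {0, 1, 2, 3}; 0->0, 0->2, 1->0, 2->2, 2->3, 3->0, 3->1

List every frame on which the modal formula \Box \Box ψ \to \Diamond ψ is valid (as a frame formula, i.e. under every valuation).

Frame correspondent (Sahlqvist): \forall x \exists w (x R^2 w \wedge xRw) — i.e. a generalized confluence (Geach) condition.
(F1): fails — at v but no t with vR²t and vRt.
(F2): satisfies the condition.
(F3): satisfies the condition.

(F2), (F3)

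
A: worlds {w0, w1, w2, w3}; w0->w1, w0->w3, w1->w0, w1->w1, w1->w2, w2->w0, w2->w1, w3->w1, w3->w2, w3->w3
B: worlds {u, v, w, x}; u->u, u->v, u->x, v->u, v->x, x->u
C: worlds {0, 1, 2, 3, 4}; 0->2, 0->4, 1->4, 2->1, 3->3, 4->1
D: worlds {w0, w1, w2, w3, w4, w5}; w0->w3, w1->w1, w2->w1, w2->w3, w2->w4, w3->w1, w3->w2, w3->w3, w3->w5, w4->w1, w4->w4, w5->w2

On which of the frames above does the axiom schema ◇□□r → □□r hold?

A, B

The schema corresponds to a generalized confluence (Geach) condition: ∀x ∀y ∀z ((xRy ∧ xR²z) → ∃w (yR²w ∧ z = w)).
A: satisfies the condition.
B: satisfies the condition.
C: fails — 0R2, 0R²1 but no w with 2R²w and 1=w.
D: fails — w2Rw1, w2R²w2 but no w with w1R²w and w2=w.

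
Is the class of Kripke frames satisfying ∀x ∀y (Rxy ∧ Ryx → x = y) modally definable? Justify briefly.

Not modally definable

Any modally definable frame class is closed under surjective bounded morphisms.
The 8-cycle (worlds 0,1,2,3,4,5,6,7 with 0→1→2→3→4→5→6→7→0) is antisymmetric. Sending even-indexed worlds to • and odd-indexed worlds to ∘ is a surjective bounded morphism onto the two-world frame with •↔∘, which is not antisymmetric.
So the class is not modally definable.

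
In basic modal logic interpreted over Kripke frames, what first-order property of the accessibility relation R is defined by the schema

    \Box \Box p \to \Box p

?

density: \forall x \forall y (Rxy \to \exists z (Rxz \wedge Rzy))

This is the C4 axiom.
It corresponds to density: \forall x \forall y (Rxy \to \exists z (Rxz \wedge Rzy)).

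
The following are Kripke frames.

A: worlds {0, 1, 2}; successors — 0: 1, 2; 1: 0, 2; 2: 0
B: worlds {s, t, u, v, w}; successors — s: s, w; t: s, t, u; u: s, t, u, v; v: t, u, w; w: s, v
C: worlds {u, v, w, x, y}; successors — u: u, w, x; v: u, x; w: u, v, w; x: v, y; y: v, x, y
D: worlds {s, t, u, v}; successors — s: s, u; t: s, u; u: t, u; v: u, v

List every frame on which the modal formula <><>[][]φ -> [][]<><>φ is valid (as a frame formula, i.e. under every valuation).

Frame correspondent (Sahlqvist): forall x forall y forall z ((x R^2 y & x R^2 z) -> exists w (y R^2 w & z R^2 w)) — i.e. a generalized confluence (Geach) condition.
A: satisfies the condition.
B: satisfies the condition.
C: satisfies the condition.
D: satisfies the condition.

A, B, C, D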